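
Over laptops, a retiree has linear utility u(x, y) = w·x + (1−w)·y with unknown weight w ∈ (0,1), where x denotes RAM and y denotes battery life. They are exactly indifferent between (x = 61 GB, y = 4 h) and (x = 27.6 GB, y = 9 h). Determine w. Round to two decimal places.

Indifference: w·61 + (1−w)·4 = w·27.6 + (1−w)·9.
Rearranging, 33.4·w − 5·(1−w) = 0.
The marginal rate of substitution is 5/33.4, so w = 5/(33.4+5) = 0.13.

w = 0.13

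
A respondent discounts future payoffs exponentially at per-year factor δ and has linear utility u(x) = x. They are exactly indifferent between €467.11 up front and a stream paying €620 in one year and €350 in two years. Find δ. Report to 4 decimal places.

δ ≈ 0.5700

Present value of the stream is 620·δ + 350·δ². Indifference gives 620δ + 350δ² = 467.11.
So 350δ² + 620δ − 467.11 = 0.
By the quadratic formula (taking the positive root), δ = (−620 + √1038354.00) / 700 ≈ 0.5700.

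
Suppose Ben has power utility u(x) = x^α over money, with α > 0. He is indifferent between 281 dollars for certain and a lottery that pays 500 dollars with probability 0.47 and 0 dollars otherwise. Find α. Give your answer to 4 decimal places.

Since u(0) = 0, the lottery's EU is 0.47·500^α.
Equating: 281^α = 0.47·500^α, i.e. 0.5620^α = 0.47.
α = ln(0.47) / ln(281/500) = -0.7550226/-0.5762534 ≈ 1.3102.

α ≈ 1.3102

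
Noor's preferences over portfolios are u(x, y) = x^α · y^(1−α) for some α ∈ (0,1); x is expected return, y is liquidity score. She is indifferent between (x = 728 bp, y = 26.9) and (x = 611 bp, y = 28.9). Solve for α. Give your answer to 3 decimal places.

α ≈ 0.290

Set the two utilities equal: 728^α·26.9^(1−α) = 611^α·28.9^(1−α).
Taking logs: α·ln 728 + (1−α)·ln 26.9 = α·ln 611 + (1−α)·ln 28.9, i.e. α·0.175204 = (1−α)·0.071715.
With A = 0.175204 and B = 0.071715: α·A = (1−α)·B, so α = B/(A+B) = 0.071715/0.246919 ≈ 0.290.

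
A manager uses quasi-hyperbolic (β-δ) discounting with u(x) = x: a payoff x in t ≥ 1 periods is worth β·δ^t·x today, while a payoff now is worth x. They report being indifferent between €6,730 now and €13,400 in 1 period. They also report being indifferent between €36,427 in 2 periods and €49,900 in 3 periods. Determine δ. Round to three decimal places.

δ ≈ 0.730

Both payoffs in the second observation are in the future, so β drops out: δ^2·36427 = δ^3·49900 ⇒ δ = 36427/49900 = 0.73000.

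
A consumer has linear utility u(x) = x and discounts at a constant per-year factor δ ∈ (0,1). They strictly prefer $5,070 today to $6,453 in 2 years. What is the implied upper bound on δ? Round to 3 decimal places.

Comparing present values: 5070 > δ^2·6453.
Hence δ^2 < 5070/6453 = 0.78568, and x ↦ x^(1/2) is increasing on (0,∞).
δ < 0.78568^(1/2) = 0.886.

δ < 0.886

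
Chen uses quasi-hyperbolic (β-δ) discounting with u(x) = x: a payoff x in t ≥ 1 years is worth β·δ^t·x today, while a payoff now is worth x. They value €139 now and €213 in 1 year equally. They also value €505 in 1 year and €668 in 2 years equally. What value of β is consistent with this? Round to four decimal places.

β ≈ 0.8632

Both payoffs in the second observation are in the future, so β drops out: δ^1·505 = δ^2·668 ⇒ δ = 505/668 = 0.75599.
The first indifference: 139 = β·δ·213, so β = 139/(δ·213) = 139/(0.75599·213) ≈ 0.8632.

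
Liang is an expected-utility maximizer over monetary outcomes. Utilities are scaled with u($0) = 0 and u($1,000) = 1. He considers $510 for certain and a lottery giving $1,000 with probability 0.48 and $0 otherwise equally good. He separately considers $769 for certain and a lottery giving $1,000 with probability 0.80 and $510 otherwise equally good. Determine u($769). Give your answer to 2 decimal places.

The first gamble pins u($510): it must equal 0.48·1 + 0.52·0 = 0.48.
Chaining: u($769) = 0.80·1.00 + 0.20·0.48 = 0.8960.

0.90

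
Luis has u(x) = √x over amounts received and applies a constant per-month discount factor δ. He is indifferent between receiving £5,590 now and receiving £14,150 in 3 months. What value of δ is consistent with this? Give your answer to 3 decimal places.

Indifference means u(5590) = δ^3 · u(14150), so δ^3 = u(5590)/u(14150).
Since u(x) = √x, δ^3 = √(5590/14150) = 0.62853.
Taking the cube root: δ = 0.62853^(1/3) ≈ 0.857.

δ ≈ 0.857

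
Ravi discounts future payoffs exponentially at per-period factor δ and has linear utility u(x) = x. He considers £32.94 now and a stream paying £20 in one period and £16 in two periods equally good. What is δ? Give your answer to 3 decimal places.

δ ≈ 0.940

The stream is worth 20δ + 16δ² today, so 20δ + 16δ² = 32.94.
Rearranged: 16δ² + 20δ − 32.94 = 0.
The positive root is δ = [−20 + √(20² + 4·16·32.94)] / (2·16) = (−20 + 50.082)/32 ≈ 0.940.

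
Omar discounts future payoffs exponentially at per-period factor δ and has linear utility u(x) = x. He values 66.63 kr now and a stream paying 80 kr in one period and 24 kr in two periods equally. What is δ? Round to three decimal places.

δ ≈ 0.690

Equating present values: 66.63 = 80δ + 24δ².
Rearranged: 24δ² + 80δ − 66.63 = 0.
The positive root is δ = [−80 + √(80² + 4·24·66.63)] / (2·24) = (−80 + 113.122)/48 ≈ 0.690.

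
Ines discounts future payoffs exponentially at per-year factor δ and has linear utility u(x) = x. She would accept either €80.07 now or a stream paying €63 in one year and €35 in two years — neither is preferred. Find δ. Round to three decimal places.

The stream is worth 63δ + 35δ² today, so 63δ + 35δ² = 80.07.
Rearranged: 35δ² + 63δ − 80.07 = 0.
δ = (−63 + √(63² + 4·35·80.07)) / (2·35) = (−63 + √15178.80) / 70 ≈ 0.860.

δ ≈ 0.860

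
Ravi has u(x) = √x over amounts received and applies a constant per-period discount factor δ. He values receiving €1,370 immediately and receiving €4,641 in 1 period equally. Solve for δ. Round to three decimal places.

The payoff in 1 period is discounted by δ, so u(1370) = δ·u(4641) and δ = u(1370)/u(4641).
With u(x) = √x: δ = √1370/√4641 = √(1370/4641) = 0.54332.

δ ≈ 0.543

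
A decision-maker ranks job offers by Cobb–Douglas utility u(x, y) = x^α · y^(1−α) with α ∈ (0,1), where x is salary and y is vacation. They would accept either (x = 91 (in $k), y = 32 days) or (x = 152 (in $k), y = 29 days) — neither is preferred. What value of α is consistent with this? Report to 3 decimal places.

α ≈ 0.161

The Cobb–Douglas utilities coincide, so 91^α·32^(1−α) = 152^α·29^(1−α).
Taking logs: α·ln 91 + (1−α)·ln 32 = α·ln 152 + (1−α)·ln 29, i.e. α·-0.513021 = (1−α)·-0.098440.
Thus α·(-0.611461) = -0.098440, so α = -0.098440/-0.611461 ≈ 0.161.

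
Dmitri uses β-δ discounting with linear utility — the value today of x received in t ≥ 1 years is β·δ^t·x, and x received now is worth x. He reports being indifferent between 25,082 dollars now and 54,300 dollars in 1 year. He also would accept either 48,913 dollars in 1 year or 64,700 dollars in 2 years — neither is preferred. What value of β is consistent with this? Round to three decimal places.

β ≈ 0.611

The second indifference involves only future payoffs, so β cancels: β·δ^1·48913 = β·δ^2·64700, giving δ = 48913/64700 = 0.75600.
Substituting δ into 25082 = β·δ·54300: β = 25082/(41050.632) ≈ 0.611.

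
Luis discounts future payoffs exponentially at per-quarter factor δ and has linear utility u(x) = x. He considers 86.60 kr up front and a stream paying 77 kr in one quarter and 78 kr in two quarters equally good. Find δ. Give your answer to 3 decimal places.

δ ≈ 0.670

Equating present values: 86.60 = 77δ + 78δ².
Rearranged: 78δ² + 77δ − 86.60 = 0.
δ = (−77 + √(77² + 4·78·86.60)) / (2·78) = (−77 + √32948.20) / 156 ≈ 0.670.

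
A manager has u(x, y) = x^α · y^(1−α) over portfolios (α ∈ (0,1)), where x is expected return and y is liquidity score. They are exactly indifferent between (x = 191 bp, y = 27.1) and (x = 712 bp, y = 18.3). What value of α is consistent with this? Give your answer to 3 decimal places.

α ≈ 0.230

Set the two utilities equal: 191^α·27.1^(1−α) = 712^α·18.3^(1−α).
Rearrange to (191/712)^α = (18.3/27.1)^(1−α) and take logs: α·-1.315804 = (1−α)·-0.392633.
Thus α·(-1.708437) = -0.392633, so α = -0.392633/-1.708437 ≈ 0.230.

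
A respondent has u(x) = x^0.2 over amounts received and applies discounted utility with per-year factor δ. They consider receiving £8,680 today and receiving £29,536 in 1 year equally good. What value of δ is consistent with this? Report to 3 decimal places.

Equating discounted utilities: u(8680) = δ·u(29536) ⇒ δ = u(8680)/u(29536).
With u(x) = x^0.2: δ = 8680^0.2/29536^0.2 = (8680/29536)^0.2 = 0.78277.

δ ≈ 0.783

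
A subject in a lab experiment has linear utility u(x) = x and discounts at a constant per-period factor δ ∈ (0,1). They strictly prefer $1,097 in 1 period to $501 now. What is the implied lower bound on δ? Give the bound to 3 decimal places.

δ > 0.457

The preference means 501 < δ·1097.
Dividing through by 1097 gives δ > 0.45670.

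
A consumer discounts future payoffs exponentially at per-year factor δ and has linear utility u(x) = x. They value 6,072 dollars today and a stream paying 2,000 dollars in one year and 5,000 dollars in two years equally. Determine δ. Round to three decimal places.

Equating present values: 6072 = 2000δ + 5000δ².
That is, 5000δ² + 2000δ − 6072 = 0, a quadratic in δ.
δ = (−2000 + √(2000² + 4·5000·6072)) / (2·5000) = (−2000 + √125440000.00) / 10000 ≈ 0.920.

δ ≈ 0.920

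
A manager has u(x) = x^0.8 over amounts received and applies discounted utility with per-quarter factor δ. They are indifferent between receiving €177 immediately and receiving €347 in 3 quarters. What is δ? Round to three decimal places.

δ ≈ 0.836

Indifference means u(177) = δ^3 · u(347), so δ^3 = u(177)/u(347).
Since u(x) = x^0.8, δ^3 = (177/347)^0.8 = 0.51009^0.8 = 0.58360.
So δ = 0.58360^(1/3) ≈ 0.836.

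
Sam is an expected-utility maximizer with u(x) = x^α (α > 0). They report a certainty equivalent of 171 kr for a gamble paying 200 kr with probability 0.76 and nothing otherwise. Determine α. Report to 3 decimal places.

Since u(0) = 0, the lottery's EU is 0.76·200^α.
Indifference: 171^α = 0.76·200^α, so (171/200)^α = 0.76.
Take logs: α = ln 0.76 / ln(171/200) ≈ 1.75187.

α ≈ 1.752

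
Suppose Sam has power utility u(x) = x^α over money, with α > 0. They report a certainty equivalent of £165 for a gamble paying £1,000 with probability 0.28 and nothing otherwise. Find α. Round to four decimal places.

EU(lottery) = 0.28·1000^α + 0.72·0 = 0.28·1000^α.
Indifference: 165^α = 0.28·1000^α, so (165/1000)^α = 0.28.
Taking logs: α·ln(165/1000) = ln(0.28), so α = -1.2729657 / -1.8018098 ≈ 0.7065.

α ≈ 0.7065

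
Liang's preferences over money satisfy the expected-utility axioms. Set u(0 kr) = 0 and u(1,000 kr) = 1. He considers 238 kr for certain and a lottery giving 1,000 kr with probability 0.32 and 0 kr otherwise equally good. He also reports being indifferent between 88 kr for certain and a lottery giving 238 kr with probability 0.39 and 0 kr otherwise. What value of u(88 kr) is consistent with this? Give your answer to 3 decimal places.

First, u(238 kr) = 0.32·u(1,000 kr) + 0.68·u(0 kr) = 0.32.
Then u(88 kr) = 0.39·u(238 kr) + 0.61·u(0 kr) = 0.39·0.32 + 0.61·0.00 = 0.1248.

0.125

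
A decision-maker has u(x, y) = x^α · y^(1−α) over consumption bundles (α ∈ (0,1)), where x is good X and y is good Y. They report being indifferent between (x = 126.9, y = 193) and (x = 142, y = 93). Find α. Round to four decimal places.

Indifference: 126.9^α · 193^(1−α) = 142^α · 93^(1−α).
Rearrange to (126.9/142)^α = (93/193)^(1−α) and take logs: α·-0.1124277 = (1−α)·-0.7300907.
So α/(1−α) = (-0.7300907)/(-0.1124277) = 6.4938685, and α = 6.4938685/7.4938685 ≈ 0.8666.

α ≈ 0.8666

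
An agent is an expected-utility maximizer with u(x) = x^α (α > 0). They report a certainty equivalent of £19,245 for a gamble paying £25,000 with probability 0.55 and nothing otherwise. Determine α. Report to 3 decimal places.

Since u(0) = 0, the lottery's EU is 0.55·25000^α.
Indifference: 19245^α = 0.55·25000^α, so (19245/25000)^α = 0.55.
α = ln(0.55) / ln(19245/25000) = -0.597837/-0.261625 ≈ 2.285.

α ≈ 2.285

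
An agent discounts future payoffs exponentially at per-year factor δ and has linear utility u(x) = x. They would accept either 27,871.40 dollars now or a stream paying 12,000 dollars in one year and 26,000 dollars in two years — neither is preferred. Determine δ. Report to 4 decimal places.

δ ≈ 0.8300

Present value of the stream is 12000·δ + 26000·δ². Indifference gives 12000δ + 26000δ² = 27871.40.
Rearranged: 26000δ² + 12000δ − 27871.40 = 0.
The positive root is δ = [−12000 + √(12000² + 4·26000·27871.40)] / (2·26000) = (−12000 + 55160.000)/52000 ≈ 0.8300.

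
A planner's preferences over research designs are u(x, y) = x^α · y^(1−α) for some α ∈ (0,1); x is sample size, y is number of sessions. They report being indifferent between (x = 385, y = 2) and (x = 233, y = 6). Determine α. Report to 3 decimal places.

α ≈ 0.686

The Cobb–Douglas utilities coincide, so 385^α·2^(1−α) = 233^α·6^(1−α).
(385/233)^α = (6/2)^(1−α); take logs: α·ln(385/233) = (1−α)·ln(6/2), i.e. α·0.502205 = (1−α)·1.098612.
So α/(1−α) = (1.098612)/(0.502205) = 2.187577, and α = 2.187577/3.187577 ≈ 0.686.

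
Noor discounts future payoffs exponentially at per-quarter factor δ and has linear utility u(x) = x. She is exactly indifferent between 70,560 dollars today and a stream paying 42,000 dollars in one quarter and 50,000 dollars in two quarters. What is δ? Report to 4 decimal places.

δ ≈ 0.8400

Present value of the stream is 42000·δ + 50000·δ². Indifference gives 42000δ + 50000δ² = 70560.
Rearranged: 50000δ² + 42000δ − 70560 = 0.
δ = (−42000 + √(42000² + 4·50000·70560)) / (2·50000) = (−42000 + √15876000000.00) / 100000 ≈ 0.8400.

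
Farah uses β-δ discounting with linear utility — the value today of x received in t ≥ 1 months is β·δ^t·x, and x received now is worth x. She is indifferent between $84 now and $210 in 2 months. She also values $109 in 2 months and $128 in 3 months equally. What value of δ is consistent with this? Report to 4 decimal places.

From the later pair, β·δ^2·109 = β·δ^3·128; dividing through, δ = 109/128 = 0.85156.

δ ≈ 0.8516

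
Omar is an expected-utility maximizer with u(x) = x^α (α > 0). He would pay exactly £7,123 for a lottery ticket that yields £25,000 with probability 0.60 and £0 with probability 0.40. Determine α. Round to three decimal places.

EU(lottery) = 0.60·25000^α + 0.40·0 = 0.60·25000^α.
Indifference: 7123^α = 0.60·25000^α, so (7123/25000)^α = 0.60.
α = ln(0.60) / ln(7123/25000) = -0.510826/-1.255547 ≈ 0.407.

α ≈ 0.407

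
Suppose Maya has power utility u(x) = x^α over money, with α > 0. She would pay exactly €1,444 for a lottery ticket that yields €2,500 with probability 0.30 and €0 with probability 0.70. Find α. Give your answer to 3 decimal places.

Since u(0) = 0, the lottery's EU is 0.30·2500^α.
Equating: 1444^α = 0.30·2500^α, i.e. 0.5776^α = 0.30.
α = ln(0.30) / ln(1444/2500) = -1.203973/-0.548874 ≈ 2.194.

α ≈ 2.194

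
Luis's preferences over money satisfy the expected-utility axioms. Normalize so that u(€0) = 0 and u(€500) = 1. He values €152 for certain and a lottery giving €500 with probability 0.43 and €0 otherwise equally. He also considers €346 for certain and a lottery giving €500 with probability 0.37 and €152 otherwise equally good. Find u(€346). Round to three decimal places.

The first gamble pins u(€152): it must equal 0.43·1 + 0.57·0 = 0.43.
Chaining: u(€346) = 0.37·1.00 + 0.63·0.43 = 0.6409.

0.641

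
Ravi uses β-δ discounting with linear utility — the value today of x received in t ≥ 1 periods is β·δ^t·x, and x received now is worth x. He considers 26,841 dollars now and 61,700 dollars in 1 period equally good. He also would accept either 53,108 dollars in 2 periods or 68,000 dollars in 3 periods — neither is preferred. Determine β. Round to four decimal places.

β ≈ 0.5570

The second indifference involves only future payoffs, so β cancels: β·δ^2·53108 = β·δ^3·68000, giving δ = 53108/68000 = 0.78100.
Now use the now-vs-future pair: 26841 = β·δ·61700 gives β = 26841/(0.78100·61700) ≈ 0.5570.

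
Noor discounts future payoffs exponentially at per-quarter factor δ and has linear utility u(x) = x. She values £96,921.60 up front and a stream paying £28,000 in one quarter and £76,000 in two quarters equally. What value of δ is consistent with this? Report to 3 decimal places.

δ ≈ 0.960

Equating present values: 96921.60 = 28000δ + 76000δ².
That is, 76000δ² + 28000δ − 96921.60 = 0, a quadratic in δ.
δ = (−28000 + √(28000² + 4·76000·96921.60)) / (2·76000) = (−28000 + √30248166400.00) / 152000 ≈ 0.960.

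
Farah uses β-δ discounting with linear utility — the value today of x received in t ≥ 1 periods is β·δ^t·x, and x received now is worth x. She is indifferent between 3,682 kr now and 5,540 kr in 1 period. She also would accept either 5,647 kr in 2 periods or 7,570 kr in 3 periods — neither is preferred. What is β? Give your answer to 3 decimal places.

The second indifference involves only future payoffs, so β cancels: β·δ^2·5647 = β·δ^3·7570, giving δ = 5647/7570 = 0.74597.
Now use the now-vs-future pair: 3682 = β·δ·5540 gives β = 3682/(0.74597·5540) ≈ 0.891.

β ≈ 0.891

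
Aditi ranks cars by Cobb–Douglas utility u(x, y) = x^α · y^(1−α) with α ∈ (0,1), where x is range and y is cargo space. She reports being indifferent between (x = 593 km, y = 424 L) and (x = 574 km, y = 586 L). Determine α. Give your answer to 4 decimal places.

α ≈ 0.9086

Indifference: 593^α · 424^(1−α) = 574^α · 586^(1−α).
Rearrange to (593/574)^α = (586/424)^(1−α) and take logs: α·0.0325650 = (1−α)·0.3235863.
So α/(1−α) = (0.3235863)/(0.0325650) = 9.9366283, and α = 9.9366283/10.9366283 ≈ 0.9086.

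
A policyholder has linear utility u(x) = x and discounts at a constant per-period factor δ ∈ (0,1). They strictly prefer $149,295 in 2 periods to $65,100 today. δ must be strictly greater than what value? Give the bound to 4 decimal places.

δ > 0.6603

Under u(x) = x this choice says 65100 < δ^2·149295.
Hence δ^2 > 65100/149295 = 0.43605, and x ↦ x^(1/2) is increasing on (0,∞).
δ > (65100/149295)^(1/2) ≈ 0.6603.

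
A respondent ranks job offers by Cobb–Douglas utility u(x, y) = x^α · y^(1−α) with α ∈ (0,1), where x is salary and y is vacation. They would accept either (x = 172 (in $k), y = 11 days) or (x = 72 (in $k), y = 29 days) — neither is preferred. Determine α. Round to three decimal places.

α ≈ 0.527

Set the two utilities equal: 172^α·11^(1−α) = 72^α·29^(1−α).
(172/72)^α = (29/11)^(1−α); take logs: α·ln(172/72) = (1−α)·ln(29/11), i.e. α·0.870828 = (1−α)·0.969401.
Thus α·(1.840229) = 0.969401, so α = 0.969401/1.840229 ≈ 0.527.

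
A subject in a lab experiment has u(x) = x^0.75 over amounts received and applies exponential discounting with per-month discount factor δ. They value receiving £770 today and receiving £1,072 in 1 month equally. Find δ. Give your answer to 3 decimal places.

δ ≈ 0.780

The payoff in 1 month is discounted by δ, so u(770) = δ·u(1072) and δ = u(770)/u(1072).
With u(x) = x^0.75: δ = 770^0.75/1072^0.75 = (770/1072)^0.75 = 0.78023.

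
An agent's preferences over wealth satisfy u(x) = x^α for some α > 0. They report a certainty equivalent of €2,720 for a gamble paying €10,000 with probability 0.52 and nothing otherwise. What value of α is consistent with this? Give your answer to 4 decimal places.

α ≈ 0.5023

EU(lottery) = 0.52·10000^α + 0.48·0 = 0.52·10000^α.
Setting u(2720) equal to that: 2720^α = 0.52·10000^α ⇒ (2720/10000)^α = 0.52.
α = ln(0.52) / ln(2720/10000) = -0.6539265/-1.3019532 ≈ 0.5023.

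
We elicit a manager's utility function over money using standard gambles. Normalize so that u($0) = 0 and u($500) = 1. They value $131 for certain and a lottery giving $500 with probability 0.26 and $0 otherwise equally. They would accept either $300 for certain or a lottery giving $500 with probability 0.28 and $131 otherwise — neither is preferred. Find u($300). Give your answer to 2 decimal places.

First, u($131) = 0.26·u($500) + 0.74·u($0) = 0.26.
The second indifference gives u($300) = 0.28·u($500) + 0.72·u($131) = 0.28·1.00 + 0.72·0.26 = 0.4672.

0.47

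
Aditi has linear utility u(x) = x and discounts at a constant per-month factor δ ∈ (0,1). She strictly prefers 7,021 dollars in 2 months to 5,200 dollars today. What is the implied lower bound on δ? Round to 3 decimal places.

δ > 0.861

Under u(x) = x this choice says 5200 < δ^2·7021.
So δ^2 > 5200/7021 = 0.74064; taking the square root of both positive sides preserves the inequality.
δ > (5200/7021)^(1/2) ≈ 0.861.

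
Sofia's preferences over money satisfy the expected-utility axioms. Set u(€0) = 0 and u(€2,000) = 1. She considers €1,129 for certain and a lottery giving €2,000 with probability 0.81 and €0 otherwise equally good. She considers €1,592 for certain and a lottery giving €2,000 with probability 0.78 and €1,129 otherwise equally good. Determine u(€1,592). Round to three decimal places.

From the first indifference, u(€1,129) = 0.81·u(€2,000) + 0.19·u(€0) = 0.81·1 + 0.19·0 = 0.81.
The second indifference gives u(€1,592) = 0.78·u(€2,000) + 0.22·u(€1,129) = 0.78·1.00 + 0.22·0.81 = 0.9582.

0.958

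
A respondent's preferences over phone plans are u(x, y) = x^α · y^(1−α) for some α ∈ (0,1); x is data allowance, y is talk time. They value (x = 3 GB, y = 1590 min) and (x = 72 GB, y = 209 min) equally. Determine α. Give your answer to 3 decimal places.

The Cobb–Douglas utilities coincide, so 3^α·1590^(1−α) = 72^α·209^(1−α).
Taking logs: α·ln 3 + (1−α)·ln 1590 = α·ln 72 + (1−α)·ln 209, i.e. α·-3.178054 = (1−α)·-2.029155.
So α/(1−α) = (-2.029155)/(-3.178054) = 0.638490, and α = 0.638490/1.638490 ≈ 0.390.

α ≈ 0.390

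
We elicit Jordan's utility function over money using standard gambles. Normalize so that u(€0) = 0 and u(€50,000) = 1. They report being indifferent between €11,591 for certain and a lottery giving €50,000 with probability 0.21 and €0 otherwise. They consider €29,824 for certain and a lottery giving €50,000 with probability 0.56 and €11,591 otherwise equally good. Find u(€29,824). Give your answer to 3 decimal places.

First, u(€11,591) = 0.21·u(€50,000) + 0.79·u(€0) = 0.21.
Chaining: u(€29,824) = 0.56·1.00 + 0.44·0.21 = 0.6524.

0.652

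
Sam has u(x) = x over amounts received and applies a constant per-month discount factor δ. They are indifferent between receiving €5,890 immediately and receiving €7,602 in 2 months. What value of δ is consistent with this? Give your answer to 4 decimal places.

δ ≈ 0.8802

Indifference means u(5890) = δ^2 · u(7602), so δ^2 = u(5890)/u(7602).
With u(x) = x: δ^2 = 5890/7602 = 0.77480.
So δ = 0.77480^(1/2) ≈ 0.8802.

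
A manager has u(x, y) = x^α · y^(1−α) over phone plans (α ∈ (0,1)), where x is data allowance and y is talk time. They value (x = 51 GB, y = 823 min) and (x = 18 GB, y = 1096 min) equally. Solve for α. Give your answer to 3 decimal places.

α ≈ 0.216

Set the two utilities equal: 51^α·823^(1−α) = 18^α·1096^(1−α).
(51/18)^α = (1096/823)^(1−α); take logs: α·ln(51/18) = (1−α)·ln(1096/823), i.e. α·1.041454 = (1−α)·0.286466.
So α/(1−α) = (0.286466)/(1.041454) = 0.275064, and α = 0.275064/1.275064 ≈ 0.216.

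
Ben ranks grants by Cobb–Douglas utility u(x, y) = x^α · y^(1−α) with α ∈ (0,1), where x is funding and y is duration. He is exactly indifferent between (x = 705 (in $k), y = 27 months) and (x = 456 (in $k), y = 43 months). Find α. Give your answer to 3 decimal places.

α ≈ 0.516

Indifference: 705^α · 27^(1−α) = 456^α · 43^(1−α).
(705/456)^α = (43/27)^(1−α); take logs: α·ln(705/456) = (1−α)·ln(43/27), i.e. α·0.435705 = (1−α)·0.465363.
With A = 0.435705 and B = 0.465363: α·A = (1−α)·B, so α = B/(A+B) = 0.465363/0.901068 ≈ 0.516.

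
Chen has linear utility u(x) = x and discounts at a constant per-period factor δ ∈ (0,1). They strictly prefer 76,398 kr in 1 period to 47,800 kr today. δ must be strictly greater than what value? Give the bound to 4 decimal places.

Under u(x) = x this choice says 47800 < δ·76398.
Dividing through by 76398 gives δ > 0.62567.

δ > 0.6257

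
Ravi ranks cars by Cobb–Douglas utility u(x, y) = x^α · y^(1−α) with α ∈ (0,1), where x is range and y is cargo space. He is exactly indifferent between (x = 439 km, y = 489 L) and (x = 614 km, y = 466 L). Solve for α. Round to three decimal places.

α ≈ 0.126

Set the two utilities equal: 439^α·489^(1−α) = 614^α·466^(1−α).
Taking logs: α·ln 439 + (1−α)·ln 489 = α·ln 614 + (1−α)·ln 466, i.e. α·-0.335496 = (1−α)·-0.048177.
Thus α·(-0.383673) = -0.048177, so α = -0.048177/-0.383673 ≈ 0.126.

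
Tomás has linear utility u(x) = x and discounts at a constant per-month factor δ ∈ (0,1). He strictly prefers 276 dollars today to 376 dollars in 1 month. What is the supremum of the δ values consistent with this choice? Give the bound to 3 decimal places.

Under u(x) = x this choice says 276 > δ·376.
Dividing through by 376 gives δ < 0.73404.

δ < 0.734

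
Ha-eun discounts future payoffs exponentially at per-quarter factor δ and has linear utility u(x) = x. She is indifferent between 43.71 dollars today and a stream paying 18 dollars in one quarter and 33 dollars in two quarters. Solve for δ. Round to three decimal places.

Present value of the stream is 18·δ + 33·δ². Indifference gives 18δ + 33δ² = 43.71.
Rearranged: 33δ² + 18δ − 43.71 = 0.
The positive root is δ = [−18 + √(18² + 4·33·43.71)] / (2·33) = (−18 + 78.062)/66 ≈ 0.910.

δ ≈ 0.910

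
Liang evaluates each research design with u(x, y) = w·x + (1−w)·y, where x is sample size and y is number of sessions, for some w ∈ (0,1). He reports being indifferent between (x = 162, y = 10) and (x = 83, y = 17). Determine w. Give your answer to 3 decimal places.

Indifference: w·162 + (1−w)·10 = w·83 + (1−w)·17.
Rearranging, 79·w − 7·(1−w) = 0.
Hence w = 7/(79+7) = 7/86 = 0.081.

w = 0.081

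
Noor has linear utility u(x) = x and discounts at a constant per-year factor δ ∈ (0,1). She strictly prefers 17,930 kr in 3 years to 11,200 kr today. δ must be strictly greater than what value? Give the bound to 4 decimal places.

Comparing present values: 11200 < δ^3·17930.
So δ^3 > 11200/17930 = 0.62465; taking the cube root of both positive sides preserves the inequality.
δ > 0.62465^(1/3) = 0.8548.

δ > 0.8548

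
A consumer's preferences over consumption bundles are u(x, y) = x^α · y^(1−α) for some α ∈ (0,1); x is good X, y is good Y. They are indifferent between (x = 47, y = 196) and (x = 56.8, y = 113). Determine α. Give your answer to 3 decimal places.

α ≈ 0.744

Set the two utilities equal: 47^α·196^(1−α) = 56.8^α·113^(1−α).
Taking logs: α·ln 47 + (1−α)·ln 196 = α·ln 56.8 + (1−α)·ln 113, i.e. α·-0.189389 = (1−α)·-0.550727.
Thus α·(-0.740116) = -0.550727, so α = -0.550727/-0.740116 ≈ 0.744.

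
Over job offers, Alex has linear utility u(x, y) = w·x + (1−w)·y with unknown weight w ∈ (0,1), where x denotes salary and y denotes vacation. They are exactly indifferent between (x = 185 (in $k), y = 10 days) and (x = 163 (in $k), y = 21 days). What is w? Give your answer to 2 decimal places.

u(185,10) = u(163,21) means w·185 + (1−w)·10 = w·163 + (1−w)·21.
w·(185−163) = (1−w)·(21−10), i.e. w·22 = (1−w)·11.
The marginal rate of substitution is 11/22, so w = 11/(22+11) = 0.33.

w = 0.33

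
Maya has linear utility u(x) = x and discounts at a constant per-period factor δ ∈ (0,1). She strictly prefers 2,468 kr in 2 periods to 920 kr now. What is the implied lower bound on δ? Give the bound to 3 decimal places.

Under u(x) = x this choice says 920 < δ^2·2468.
Dividing by 2468: δ^2 > 0.37277. Both sides are positive, so the square root keeps the direction.
δ > 0.37277^(1/2) = 0.611.

δ > 0.611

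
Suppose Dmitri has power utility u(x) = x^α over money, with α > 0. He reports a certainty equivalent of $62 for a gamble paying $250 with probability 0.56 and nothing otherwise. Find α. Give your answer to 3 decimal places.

α ≈ 0.416

EU(lottery) = 0.56·250^α + 0.44·0 = 0.56·250^α.
Indifference: 62^α = 0.56·250^α, so (62/250)^α = 0.56.
Taking logs: α·ln(62/250) = ln(0.56), so α = -0.579818 / -1.394327 ≈ 0.416.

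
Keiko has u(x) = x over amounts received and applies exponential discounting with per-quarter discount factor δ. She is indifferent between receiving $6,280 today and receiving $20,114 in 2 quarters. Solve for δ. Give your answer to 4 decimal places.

δ ≈ 0.5588

The payoff in 2 quarters is discounted by δ^2, so u(6280) = δ^2·u(20114) and δ^2 = u(6280)/u(20114).
With u(x) = x: δ^2 = 6280/20114 = 0.31222.
Hence δ = (0.31222)^(1/2) = 0.558767.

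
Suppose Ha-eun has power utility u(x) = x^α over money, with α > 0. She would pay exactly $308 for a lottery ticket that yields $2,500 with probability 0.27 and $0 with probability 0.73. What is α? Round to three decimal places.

α ≈ 0.625

Since u(0) = 0, the lottery's EU is 0.27·2500^α.
Equating: 308^α = 0.27·2500^α, i.e. 0.1232^α = 0.27.
α = ln(0.27) / ln(308/2500) = -1.309333/-2.093946 ≈ 0.625.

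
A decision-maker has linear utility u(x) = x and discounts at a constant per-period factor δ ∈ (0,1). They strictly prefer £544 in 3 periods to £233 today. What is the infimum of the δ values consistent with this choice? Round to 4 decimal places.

The preference means 233 < δ^3·544.
Hence δ^3 > 233/544 = 0.42831, and x ↦ x^(1/3) is increasing on (0,∞).
δ > (233/544)^(1/3) ≈ 0.7538.

δ > 0.7538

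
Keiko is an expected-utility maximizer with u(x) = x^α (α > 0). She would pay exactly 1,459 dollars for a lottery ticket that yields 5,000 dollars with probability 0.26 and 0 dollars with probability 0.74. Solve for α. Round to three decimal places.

α ≈ 1.094

The lottery's expected utility is 0.26·u(5000) + 0.74·u(0) = 0.26·5000^α (since u(0) = 0 for α > 0).
Setting u(1459) equal to that: 1459^α = 0.26·5000^α ⇒ (1459/5000)^α = 0.26.
α = ln(0.26) / ln(1459/5000) = -1.347074/-1.231687 ≈ 1.094.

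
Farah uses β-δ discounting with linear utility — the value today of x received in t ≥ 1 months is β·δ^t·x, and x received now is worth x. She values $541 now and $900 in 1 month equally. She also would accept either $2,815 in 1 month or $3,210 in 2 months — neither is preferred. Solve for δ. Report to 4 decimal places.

δ ≈ 0.8769

From the later pair, β·δ^1·2815 = β·δ^2·3210; dividing through, δ = 2815/3210 = 0.87695.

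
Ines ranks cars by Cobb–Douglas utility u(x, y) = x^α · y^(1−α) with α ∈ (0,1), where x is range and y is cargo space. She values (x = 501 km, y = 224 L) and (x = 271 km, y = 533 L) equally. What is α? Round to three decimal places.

α ≈ 0.585

Set the two utilities equal: 501^α·224^(1−α) = 271^α·533^(1−α).
Rearrange to (501/271)^α = (533/224)^(1−α) and take logs: α·0.614487 = (1−α)·0.866875.
So α/(1−α) = (0.866875)/(0.614487) = 1.410730, and α = 1.410730/2.410730 ≈ 0.585.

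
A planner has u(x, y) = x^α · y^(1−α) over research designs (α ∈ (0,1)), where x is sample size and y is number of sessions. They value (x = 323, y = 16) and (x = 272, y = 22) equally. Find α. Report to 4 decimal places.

Indifference: 323^α · 16^(1−α) = 272^α · 22^(1−α).
(323/272)^α = (22/16)^(1−α); take logs: α·ln(323/272) = (1−α)·ln(22/16), i.e. α·0.1718503 = (1−α)·0.3184537.
So α/(1−α) = (0.3184537)/(0.1718503) = 1.8530878, and α = 1.8530878/2.8530878 ≈ 0.6495.

α ≈ 0.6495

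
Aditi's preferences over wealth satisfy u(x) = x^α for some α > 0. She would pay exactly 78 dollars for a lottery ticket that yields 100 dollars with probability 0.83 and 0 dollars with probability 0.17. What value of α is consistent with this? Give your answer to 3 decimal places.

α ≈ 0.750

EU(lottery) = 0.83·100^α + 0.17·0 = 0.83·100^α.
Equating: 78^α = 0.83·100^α, i.e. 0.7800^α = 0.83.
α = ln(0.83) / ln(78/100) = -0.186330/-0.248461 ≈ 0.750.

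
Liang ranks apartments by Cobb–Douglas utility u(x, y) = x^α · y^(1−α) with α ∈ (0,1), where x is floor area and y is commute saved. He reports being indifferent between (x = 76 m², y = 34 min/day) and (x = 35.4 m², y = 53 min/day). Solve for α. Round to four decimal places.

Indifference: 76^α · 34^(1−α) = 35.4^α · 53^(1−α).
Rearrange to (76/35.4)^α = (53/34)^(1−α) and take logs: α·0.7640215 = (1−α)·0.4439314.
With A = 0.7640215 and B = 0.4439314: α·A = (1−α)·B, so α = B/(A+B) = 0.4439314/1.2079529 ≈ 0.3675.

α ≈ 0.3675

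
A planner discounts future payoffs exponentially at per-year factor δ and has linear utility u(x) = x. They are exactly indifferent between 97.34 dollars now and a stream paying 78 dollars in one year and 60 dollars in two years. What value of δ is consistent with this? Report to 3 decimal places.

Equating present values: 97.34 = 78δ + 60δ².
So 60δ² + 78δ − 97.34 = 0.
By the quadratic formula (taking the positive root), δ = (−78 + √29445.60) / 120 ≈ 0.780.

δ ≈ 0.780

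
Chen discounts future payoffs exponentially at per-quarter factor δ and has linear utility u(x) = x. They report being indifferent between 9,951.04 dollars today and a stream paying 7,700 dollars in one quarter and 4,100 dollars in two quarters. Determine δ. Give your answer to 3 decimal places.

Present value of the stream is 7700·δ + 4100·δ². Indifference gives 7700δ + 4100δ² = 9951.04.
That is, 4100δ² + 7700δ − 9951.04 = 0, a quadratic in δ.
The positive root is δ = [−7700 + √(7700² + 4·4100·9951.04)] / (2·4100) = (−7700 + 14916.000)/8200 ≈ 0.880.

δ ≈ 0.880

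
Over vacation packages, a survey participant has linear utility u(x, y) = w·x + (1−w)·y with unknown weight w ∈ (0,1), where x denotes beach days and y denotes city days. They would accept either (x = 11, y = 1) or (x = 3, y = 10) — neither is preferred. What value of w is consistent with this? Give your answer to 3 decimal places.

Indifference: w·11 + (1−w)·1 = w·3 + (1−w)·10.
Collecting terms: w·8 = (1−w)·9.
Hence w = 9/(8+9) = 9/17 = 0.529.

w = 0.529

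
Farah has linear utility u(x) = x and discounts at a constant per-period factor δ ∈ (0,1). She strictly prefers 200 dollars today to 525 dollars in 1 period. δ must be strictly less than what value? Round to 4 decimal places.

Under u(x) = x this choice says 200 > δ·525.
Dividing through by 525 gives δ < 0.38095.

δ < 0.3810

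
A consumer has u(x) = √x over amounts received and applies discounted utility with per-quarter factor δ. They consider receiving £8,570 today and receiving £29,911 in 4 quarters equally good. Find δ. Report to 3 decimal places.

The payoff in 4 quarters is discounted by δ^4, so u(8570) = δ^4·u(29911) and δ^4 = u(8570)/u(29911).
With u(x) = √x: δ^4 = √8570/√29911 = √(8570/29911) = 0.53527.
Hence δ = (0.53527)^(1/4) = 0.85535.

δ ≈ 0.855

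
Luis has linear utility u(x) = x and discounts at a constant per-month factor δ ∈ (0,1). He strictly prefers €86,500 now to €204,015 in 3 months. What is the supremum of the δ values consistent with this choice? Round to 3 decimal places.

δ < 0.751

The preference means 86500 > δ^3·204015.
Dividing by 204015: δ^3 < 0.42399. Both sides are positive, so the cube root keeps the direction.
δ < 0.42399^(1/3) = 0.751.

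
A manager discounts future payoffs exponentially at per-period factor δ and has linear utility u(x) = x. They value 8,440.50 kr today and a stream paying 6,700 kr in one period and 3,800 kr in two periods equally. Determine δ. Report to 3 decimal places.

δ ≈ 0.850

Present value of the stream is 6700·δ + 3800·δ². Indifference gives 6700δ + 3800δ² = 8440.50.
So 3800δ² + 6700δ − 8440.50 = 0.
The positive root is δ = [−6700 + √(6700² + 4·3800·8440.50)] / (2·3800) = (−6700 + 13160.000)/7600 ≈ 0.850.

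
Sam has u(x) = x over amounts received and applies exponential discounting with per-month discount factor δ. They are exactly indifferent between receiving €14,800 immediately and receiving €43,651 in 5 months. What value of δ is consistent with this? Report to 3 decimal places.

The payoff in 5 months is discounted by δ^5, so u(14800) = δ^5·u(43651) and δ^5 = u(14800)/u(43651).
With u(x) = x: δ^5 = 14800/43651 = 0.33905.
Hence δ = (0.33905)^(1/5) = 0.80548.

δ ≈ 0.805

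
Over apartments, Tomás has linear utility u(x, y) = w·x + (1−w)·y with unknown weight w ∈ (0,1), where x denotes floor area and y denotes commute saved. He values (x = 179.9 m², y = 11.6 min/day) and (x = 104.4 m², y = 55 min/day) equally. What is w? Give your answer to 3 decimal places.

w = 0.365

u(179.9,11.6) = u(104.4,55) means w·179.9 + (1−w)·11.6 = w·104.4 + (1−w)·55.
w·(179.9−104.4) = (1−w)·(55−11.6), i.e. w·75.5 = (1−w)·43.4.
The marginal rate of substitution is 43.4/75.5, so w = 43.4/(75.5+43.4) = 0.365.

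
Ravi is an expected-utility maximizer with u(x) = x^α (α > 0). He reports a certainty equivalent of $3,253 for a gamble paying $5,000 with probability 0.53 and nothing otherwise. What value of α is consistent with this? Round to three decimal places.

α ≈ 1.477

EU(lottery) = 0.53·5000^α + 0.47·0 = 0.53·5000^α.
Setting u(3253) equal to that: 3253^α = 0.53·5000^α ⇒ (3253/5000)^α = 0.53.
Take logs: α = ln 0.53 / ln(3253/5000) ≈ 1.47694.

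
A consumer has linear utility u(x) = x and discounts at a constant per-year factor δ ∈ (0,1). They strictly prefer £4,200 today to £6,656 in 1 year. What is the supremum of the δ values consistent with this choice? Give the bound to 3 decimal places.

The preference means 4200 > δ·6656.
So δ < 4200/6656 = 0.63101.

δ < 0.631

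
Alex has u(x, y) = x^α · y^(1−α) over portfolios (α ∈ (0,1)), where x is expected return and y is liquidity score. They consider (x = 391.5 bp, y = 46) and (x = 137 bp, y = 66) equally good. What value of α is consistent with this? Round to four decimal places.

α ≈ 0.2559

The Cobb–Douglas utilities coincide, so 391.5^α·46^(1−α) = 137^α·66^(1−α).
Rearrange to (391.5/137)^α = (66/46)^(1−α) and take logs: α·1.0500046 = (1−α)·0.3610133.
So α/(1−α) = (0.3610133)/(1.0500046) = 0.3438207, and α = 0.3438207/1.3438207 ≈ 0.2559.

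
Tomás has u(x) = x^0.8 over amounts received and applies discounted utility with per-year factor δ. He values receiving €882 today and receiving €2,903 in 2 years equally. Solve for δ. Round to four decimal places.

δ ≈ 0.6209

Equating discounted utilities: u(882) = δ^2·u(2903) ⇒ δ^2 = u(882)/u(2903).
Since u(x) = x^0.8, δ^2 = (882/2903)^0.8 = 0.30382^0.8 = 0.38556.
Taking the square root: δ = 0.38556^(1/2) ≈ 0.6209.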